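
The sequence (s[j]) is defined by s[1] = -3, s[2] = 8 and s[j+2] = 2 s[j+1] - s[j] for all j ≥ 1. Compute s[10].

96

s[3] = 2*8 - (-3) = 19
s[4] = 2*19 - 8 = 30
s[5] = 2*30 - 19 = 41
s[6] = 2*41 - 30 = 52
s[7] = 2*52 - 41 = 63
s[8] = 2*63 - 52 = 74
s[9] = 2*74 - 63 = 85
s[10] = 2*85 - 74 = 96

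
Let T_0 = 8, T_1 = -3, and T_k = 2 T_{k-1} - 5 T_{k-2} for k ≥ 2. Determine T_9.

-5643

T_2 = 2·(-3) - 5·8 = -46
T_3 = 2·(-46) - 5·(-3) = -77
T_4 = 2·(-77) - 5·(-46) = 76
T_5 = 2·76 - 5·(-77) = 537
T_6 = 2·537 - 5·76 = 694
T_7 = 2·694 - 5·537 = -1297
T_8 = 2·(-1297) - 5·694 = -6064
T_9 = 2·(-6064) - 5·(-1297) = -5643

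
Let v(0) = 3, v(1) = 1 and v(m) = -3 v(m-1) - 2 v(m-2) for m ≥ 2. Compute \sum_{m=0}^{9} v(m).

1364

v(2) = -3*1 - 2*3 = -9
v(3) = -3*(-9) - 2*1 = 25
v(4) = -3*25 - 2*(-9) = -57
v(5) = -3*(-57) - 2*25 = 121
v(6) = -3*121 - 2*(-57) = -249
v(7) = -3*(-249) - 2*121 = 505
v(8) = -3*505 - 2*(-249) = -1017
v(9) = -3*(-1017) - 2*505 = 2041
Sum = 3 + 1 + (-9) + 25 + (-57) + 121 + (-249) + 505 + (-1017) + 2041 = 1364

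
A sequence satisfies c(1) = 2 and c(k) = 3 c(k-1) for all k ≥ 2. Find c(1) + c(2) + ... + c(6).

c(2) = 3·2 = 6
c(3) = 3·6 = 18
c(4) = 3·18 = 54
c(5) = 3·54 = 162
c(6) = 3·162 = 486
Sum = 2 + 6 + 18 + 54 + 162 + 486 = 728

728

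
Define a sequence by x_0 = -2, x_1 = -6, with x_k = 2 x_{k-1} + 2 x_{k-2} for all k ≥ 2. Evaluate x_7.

-2448

x_2 = 2(-6) + 2(-2) = -16
x_3 = 2(-16) + 2(-6) = -44
x_4 = 2(-44) + 2(-16) = -120
x_5 = 2(-120) + 2(-44) = -328
x_6 = 2(-328) + 2(-120) = -896
x_7 = 2(-896) + 2(-328) = -2448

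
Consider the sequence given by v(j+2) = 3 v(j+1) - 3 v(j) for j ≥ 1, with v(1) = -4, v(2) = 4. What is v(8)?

v(3) = 3*4 - 3*(-4) = 24
v(4) = 3*24 - 3*4 = 60
v(5) = 3*60 - 3*24 = 108
v(6) = 3*108 - 3*60 = 144
v(7) = 3*144 - 3*108 = 108
v(8) = 3*108 - 3*144 = -108

-108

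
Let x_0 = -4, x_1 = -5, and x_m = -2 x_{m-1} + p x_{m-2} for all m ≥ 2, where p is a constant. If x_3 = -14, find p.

2

x_2 = 10 - 4p
x_3 = -20 + 3p
So -20 + 3p = -14, giving p = 2.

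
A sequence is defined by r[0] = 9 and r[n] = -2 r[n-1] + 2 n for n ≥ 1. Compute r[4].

r[1] = -2·9 + 2 = -16
r[2] = -2·(-16) + 4 = 36
r[3] = -2·36 + 6 = -66
r[4] = -2·(-66) + 8 = 140

140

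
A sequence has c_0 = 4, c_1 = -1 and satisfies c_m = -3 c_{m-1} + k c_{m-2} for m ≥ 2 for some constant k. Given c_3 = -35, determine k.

2

c_2 = 3 + 4k
c_3 = -9 - 13k
So -9 - 13k = -35, giving k = 2.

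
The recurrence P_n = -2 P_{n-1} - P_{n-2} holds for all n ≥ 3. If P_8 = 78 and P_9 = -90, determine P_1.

Rearranging, P_{n-2} = -(P_n + 2 P_{n-1}).
P_7 = -(-90 + 2(78)) = -66
P_6 = -(78 + 2(-66)) = 54
P_5 = -(-66 + 2(54)) = -42
P_4 = -(54 + 2(-42)) = 30
P_3 = -(-42 + 2(30)) = -18
P_2 = -(30 + 2(-18)) = 6
P_1 = -(-18 + 2(6)) = 6

6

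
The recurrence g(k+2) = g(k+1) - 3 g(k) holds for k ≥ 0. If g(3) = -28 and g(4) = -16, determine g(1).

8

Rearranging, g(k-2) = (g(k) - g(k-1)) / -3.
g(2) = (-16 - (-28)) / -3 = 12/-3 = -4
g(1) = (-28 - (-4)) / -3 = -24/-3 = 8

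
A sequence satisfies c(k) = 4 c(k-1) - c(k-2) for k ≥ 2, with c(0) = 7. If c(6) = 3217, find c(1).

Let c(1) = v.
c(2) = -7 + 4v
c(3) = -28 + 15v
c(4) = -105 + 56v
c(5) = -392 + 209v
c(6) = -1463 + 780v
So -1463 + 780v = 3217, giving v = 6.

6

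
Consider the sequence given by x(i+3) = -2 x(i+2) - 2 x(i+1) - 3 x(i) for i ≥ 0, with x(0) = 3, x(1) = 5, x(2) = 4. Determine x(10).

751

x(3) = -2·4 - 2·5 - 3·3 = -27
x(4) = -2·(-27) - 2·4 - 3·5 = 31
x(5) = -2·31 - 2·(-27) - 3·4 = -20
x(6) = -2·(-20) - 2·31 - 3·(-27) = 59
x(7) = -2·59 - 2·(-20) - 3·31 = -171
x(8) = -2·(-171) - 2·59 - 3·(-20) = 284
x(9) = -2·284 - 2·(-171) - 3·59 = -403
x(10) = -2·(-403) - 2·284 - 3·(-171) = 751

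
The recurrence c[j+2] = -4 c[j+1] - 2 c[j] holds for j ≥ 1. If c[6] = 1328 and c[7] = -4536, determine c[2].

4

Rearranging, c[j-2] = (c[j] + 4 c[j-1]) / -2.
c[5] = (-4536 + 4·1328) / -2 = 776/-2 = -388
c[4] = (1328 + 4·(-388)) / -2 = -224/-2 = 112
c[3] = (-388 + 4·112) / -2 = 60/-2 = -30
c[2] = (112 + 4·(-30)) / -2 = -8/-2 = 4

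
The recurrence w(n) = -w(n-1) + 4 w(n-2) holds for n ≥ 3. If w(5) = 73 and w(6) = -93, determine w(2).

3

Rearranging, w(n-2) = (w(n) + w(n-1)) / 4.
w(4) = (-93 + 73) / 4 = -20/4 = -5
w(3) = (73 + (-5)) / 4 = 68/4 = 17
w(2) = (-5 + 17) / 4 = 12/4 = 3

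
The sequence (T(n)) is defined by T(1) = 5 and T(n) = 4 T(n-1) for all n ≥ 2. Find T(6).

5120

T(2) = 4·5 = 20
T(3) = 4·20 = 80
T(4) = 4·80 = 320
T(5) = 4·320 = 1280
T(6) = 4·1280 = 5120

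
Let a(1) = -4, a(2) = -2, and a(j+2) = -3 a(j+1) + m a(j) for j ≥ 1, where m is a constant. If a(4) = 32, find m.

5

a(3) = 6 - 4m
a(4) = -18 + 10m
So -18 + 10m = 32, giving m = 5.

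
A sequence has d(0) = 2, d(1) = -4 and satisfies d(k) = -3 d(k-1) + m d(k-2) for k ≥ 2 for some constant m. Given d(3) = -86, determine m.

d(2) = 12 + 2m
d(3) = -36 - 10m
So -36 - 10m = -86, giving m = 5.

5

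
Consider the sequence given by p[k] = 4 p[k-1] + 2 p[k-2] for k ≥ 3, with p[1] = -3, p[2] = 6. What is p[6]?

1656

p[3] = 4·6 + 2·(-3) = 18
p[4] = 4·18 + 2·6 = 84
p[5] = 4·84 + 2·18 = 372
p[6] = 4·372 + 2·84 = 1656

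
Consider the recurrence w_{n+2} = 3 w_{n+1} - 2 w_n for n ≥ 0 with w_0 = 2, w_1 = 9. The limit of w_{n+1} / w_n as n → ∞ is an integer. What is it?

The characteristic equation is r^2 - 3r + 2 = 0, which factors as (r - 2)(r - 1) = 0.
So the roots are 2 and 1. Since |2| > |1| and the coefficient of 2^n is non-zero, the ratio tends to 2.

2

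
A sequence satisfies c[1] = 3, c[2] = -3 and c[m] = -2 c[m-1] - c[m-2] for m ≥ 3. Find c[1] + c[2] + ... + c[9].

c[3] = -2*(-3) - 3 = 3
c[4] = -2*3 - (-3) = -3
c[5] = -2*(-3) - 3 = 3
c[6] = -2*3 - (-3) = -3
c[7] = -2*(-3) - 3 = 3
c[8] = -2*3 - (-3) = -3
c[9] = -2*(-3) - 3 = 3
Sum = 3 + (-3) + 3 + (-3) + 3 + (-3) + 3 + (-3) + 3 = 3

3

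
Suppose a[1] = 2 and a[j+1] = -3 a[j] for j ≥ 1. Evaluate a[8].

-4374

a[2] = -3(2) = -6
a[3] = -3(-6) = 18
a[4] = -3(18) = -54
a[5] = -3(-54) = 162
a[6] = -3(162) = -486
a[7] = -3(-486) = 1458
a[8] = -3(1458) = -4374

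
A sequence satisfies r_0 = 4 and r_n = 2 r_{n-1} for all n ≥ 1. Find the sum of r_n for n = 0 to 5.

r_1 = 2(4) = 8
r_2 = 2(8) = 16
r_3 = 2(16) = 32
r_4 = 2(32) = 64
r_5 = 2(64) = 128
Sum = 4 + 8 + 16 + 32 + 64 + 128 = 252

252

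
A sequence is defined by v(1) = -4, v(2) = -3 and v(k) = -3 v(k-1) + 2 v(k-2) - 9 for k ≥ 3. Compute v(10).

v(3) = -3(-3) + 2(-4) - 9 = -8
v(4) = -3(-8) + 2(-3) - 9 = 9
v(5) = -3(9) + 2(-8) - 9 = -52
v(6) = -3(-52) + 2(9) - 9 = 165
v(7) = -3(165) + 2(-52) - 9 = -608
v(8) = -3(-608) + 2(165) - 9 = 2145
v(9) = -3(2145) + 2(-608) - 9 = -7660
v(10) = -3(-7660) + 2(2145) - 9 = 27261

27261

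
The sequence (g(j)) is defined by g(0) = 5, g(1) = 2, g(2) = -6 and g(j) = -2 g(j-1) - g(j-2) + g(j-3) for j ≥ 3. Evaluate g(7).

-27

g(3) = -2*(-6) - 2 + 5 = 15
g(4) = -2*15 - (-6) + 2 = -22
g(5) = -2*(-22) - 15 + (-6) = 23
g(6) = -2*23 - (-22) + 15 = -9
g(7) = -2*(-9) - 23 + (-22) = -27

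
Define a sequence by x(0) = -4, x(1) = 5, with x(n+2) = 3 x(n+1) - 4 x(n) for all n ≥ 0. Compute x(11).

x(2) = 3·5 - 4·(-4) = 31
x(3) = 3·31 - 4·5 = 73
x(4) = 3·73 - 4·31 = 95
x(5) = 3·95 - 4·73 = -7
x(6) = 3·(-7) - 4·95 = -401
x(7) = 3·(-401) - 4·(-7) = -1175
x(8) = 3·(-1175) - 4·(-401) = -1921
x(9) = 3·(-1921) - 4·(-1175) = -1063
x(10) = 3·(-1063) - 4·(-1921) = 4495
x(11) = 3·4495 - 4·(-1063) = 17737

17737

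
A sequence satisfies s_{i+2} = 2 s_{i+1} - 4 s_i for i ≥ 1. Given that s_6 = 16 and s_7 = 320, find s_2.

Rearranging, s_{i-2} = (s_i - 2 s_{i-1}) / -4.
s_5 = (320 - 2(16)) / -4 = 288/-4 = -72
s_4 = (16 - 2(-72)) / -4 = 160/-4 = -40
s_3 = (-72 - 2(-40)) / -4 = 8/-4 = -2
s_2 = (-40 - 2(-2)) / -4 = -36/-4 = 9

9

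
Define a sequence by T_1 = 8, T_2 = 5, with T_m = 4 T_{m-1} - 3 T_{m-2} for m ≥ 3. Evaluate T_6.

T_3 = 4(5) - 3(8) = -4
T_4 = 4(-4) - 3(5) = -31
T_5 = 4(-31) - 3(-4) = -112
T_6 = 4(-112) - 3(-31) = -355

-355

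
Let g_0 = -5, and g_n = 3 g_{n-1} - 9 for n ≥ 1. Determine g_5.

g_1 = 3·(-5) - 9 = -24
g_2 = 3·(-24) - 9 = -81
g_3 = 3·(-81) - 9 = -252
g_4 = 3·(-252) - 9 = -765
g_5 = 3·(-765) - 9 = -2304

-2304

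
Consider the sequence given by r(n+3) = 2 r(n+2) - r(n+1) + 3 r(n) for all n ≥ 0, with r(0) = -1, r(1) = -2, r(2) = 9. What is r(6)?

128

r(3) = 2(9) - (-2) + 3(-1) = 17
r(4) = 2(17) - 9 + 3(-2) = 19
r(5) = 2(19) - 17 + 3(9) = 48
r(6) = 2(48) - 19 + 3(17) = 128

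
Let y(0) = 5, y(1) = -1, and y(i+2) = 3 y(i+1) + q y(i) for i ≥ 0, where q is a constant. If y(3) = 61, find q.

y(2) = -3 + 5q
y(3) = -9 + 14q
So -9 + 14q = 61, giving q = 5.

5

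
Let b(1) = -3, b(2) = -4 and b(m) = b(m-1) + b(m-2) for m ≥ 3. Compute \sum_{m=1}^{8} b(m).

b(3) = (-4) + (-3) = -7
b(4) = (-7) + (-4) = -11
b(5) = (-11) + (-7) = -18
b(6) = (-18) + (-11) = -29
b(7) = (-29) + (-18) = -47
b(8) = (-47) + (-29) = -76
Sum = (-3) + (-4) + (-7) + (-11) + (-18) + (-29) + (-47) + (-76) = -195

-195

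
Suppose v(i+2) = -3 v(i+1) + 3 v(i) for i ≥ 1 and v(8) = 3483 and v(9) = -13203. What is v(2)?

3

Rearranging, v(i-2) = (v(i) + 3 v(i-1)) / 3.
v(7) = (-13203 + 3·3483) / 3 = -2754/3 = -918
v(6) = (3483 + 3·(-918)) / 3 = 729/3 = 243
v(5) = (-918 + 3·243) / 3 = -189/3 = -63
v(4) = (243 + 3·(-63)) / 3 = 54/3 = 18
v(3) = (-63 + 3·18) / 3 = -9/3 = -3
v(2) = (18 + 3·(-3)) / 3 = 9/3 = 3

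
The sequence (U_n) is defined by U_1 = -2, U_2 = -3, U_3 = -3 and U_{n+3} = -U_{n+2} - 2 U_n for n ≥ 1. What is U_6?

7

U_4 = -(-3) - 2(-2) = 7
U_5 = -7 - 2(-3) = -1
U_6 = -(-1) - 2(-3) = 7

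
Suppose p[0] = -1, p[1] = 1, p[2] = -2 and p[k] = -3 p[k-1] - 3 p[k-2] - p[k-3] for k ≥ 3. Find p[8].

p[3] = -3(-2) - 3(1) - (-1) = 4
p[4] = -3(4) - 3(-2) - 1 = -7
p[5] = -3(-7) - 3(4) - (-2) = 11
p[6] = -3(11) - 3(-7) - 4 = -16
p[7] = -3(-16) - 3(11) - (-7) = 22
p[8] = -3(22) - 3(-16) - 11 = -29

-29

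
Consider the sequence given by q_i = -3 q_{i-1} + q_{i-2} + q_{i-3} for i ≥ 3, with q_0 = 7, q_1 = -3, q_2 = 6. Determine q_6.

460

q_3 = -3(6) + (-3) + 7 = -14
q_4 = -3(-14) + 6 + (-3) = 45
q_5 = -3(45) + (-14) + 6 = -143
q_6 = -3(-143) + 45 + (-14) = 460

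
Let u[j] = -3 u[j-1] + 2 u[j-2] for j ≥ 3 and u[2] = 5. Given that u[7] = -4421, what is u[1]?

Let u[1] = x.
u[3] = -15 + 2x
u[4] = 55 - 6x
u[5] = -195 + 22x
u[6] = 695 - 78x
u[7] = -2475 + 278x
So -2475 + 278x = -4421, giving x = -7.

-7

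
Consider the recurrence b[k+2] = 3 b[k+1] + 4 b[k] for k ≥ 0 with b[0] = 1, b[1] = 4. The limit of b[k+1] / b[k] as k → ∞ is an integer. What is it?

4

The characteristic equation is r^2 - 3r - 4 = 0, which factors as (r - 4)(r + 1) = 0.
So the roots are 4 and -1. Since |4| > |-1| and the coefficient of 4^k is non-zero, the ratio tends to 4.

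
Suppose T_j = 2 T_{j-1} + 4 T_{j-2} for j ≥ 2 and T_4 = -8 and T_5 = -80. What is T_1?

-7

Rearranging, T_{j-2} = (T_j - 2 T_{j-1}) / 4.
T_3 = (-80 - 2·(-8)) / 4 = -64/4 = -16
T_2 = (-8 - 2·(-16)) / 4 = 24/4 = 6
T_1 = (-16 - 2·6) / 4 = -28/4 = -7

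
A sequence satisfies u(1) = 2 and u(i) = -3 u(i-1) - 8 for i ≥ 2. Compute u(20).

-4649045870

The fixed point is -8/(1 + 3) = -2, so u(i) + 2 = -3(u(i-1) + 2).
Hence u(i) = 4·(-3)^{i-1} - 2.
u(20) = 4·(-3)^{19} - 2 = 4·-1162261467 - 2 = -4649045870.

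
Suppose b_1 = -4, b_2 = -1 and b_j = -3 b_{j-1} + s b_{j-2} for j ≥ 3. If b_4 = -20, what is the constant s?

-1

b_3 = 3 - 4s
b_4 = -9 + 11s
So -9 + 11s = -20, giving s = -1.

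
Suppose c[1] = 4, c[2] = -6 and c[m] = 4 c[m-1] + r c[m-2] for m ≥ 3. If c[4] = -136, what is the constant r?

c[3] = -24 + 4r
c[4] = -96 + 10r
So -96 + 10r = -136, giving r = -4.

-4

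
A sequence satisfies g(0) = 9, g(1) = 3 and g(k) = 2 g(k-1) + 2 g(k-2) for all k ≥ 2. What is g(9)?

g(2) = 2*3 + 2*9 = 24
g(3) = 2*24 + 2*3 = 54
g(4) = 2*54 + 2*24 = 156
g(5) = 2*156 + 2*54 = 420
g(6) = 2*420 + 2*156 = 1152
g(7) = 2*1152 + 2*420 = 3144
g(8) = 2*3144 + 2*1152 = 8592
g(9) = 2*8592 + 2*3144 = 23472

23472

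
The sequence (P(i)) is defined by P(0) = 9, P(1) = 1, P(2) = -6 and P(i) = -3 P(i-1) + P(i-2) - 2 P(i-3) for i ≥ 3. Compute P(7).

521

P(3) = -3*(-6) + 1 - 2*9 = 1
P(4) = -3*1 + (-6) - 2*1 = -11
P(5) = -3*(-11) + 1 - 2*(-6) = 46
P(6) = -3*46 + (-11) - 2*1 = -151
P(7) = -3*(-151) + 46 - 2*(-11) = 521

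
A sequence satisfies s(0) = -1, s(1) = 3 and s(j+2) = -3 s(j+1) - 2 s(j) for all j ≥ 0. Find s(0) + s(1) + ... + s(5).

s(2) = -3*3 - 2*(-1) = -7
s(3) = -3*(-7) - 2*3 = 15
s(4) = -3*15 - 2*(-7) = -31
s(5) = -3*(-31) - 2*15 = 63
Sum = (-1) + 3 + (-7) + 15 + (-31) + 63 = 42

42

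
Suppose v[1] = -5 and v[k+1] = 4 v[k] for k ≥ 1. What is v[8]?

v[2] = 4*(-5) = -20
v[3] = 4*(-20) = -80
v[4] = 4*(-80) = -320
v[5] = 4*(-320) = -1280
v[6] = 4*(-1280) = -5120
v[7] = 4*(-5120) = -20480
v[8] = 4*(-20480) = -81920

-81920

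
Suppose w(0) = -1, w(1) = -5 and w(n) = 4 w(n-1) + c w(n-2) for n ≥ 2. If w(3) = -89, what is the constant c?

w(2) = -20 - c
w(3) = -80 - 9c
So -80 - 9c = -89, giving c = 1.

1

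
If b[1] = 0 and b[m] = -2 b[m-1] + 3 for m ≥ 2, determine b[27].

The fixed point is 3/(1 + 2) = 1, so b[m] - 1 = -2(b[m-1] - 1).
Hence b[m] = -1·(-2)^{m-1} + 1.
b[27] = -1·(-2)^{26} + 1 = -1·67108864 + 1 = -67108863.

-67108863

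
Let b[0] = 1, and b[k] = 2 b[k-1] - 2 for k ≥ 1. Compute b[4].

b[1] = 2·1 - 2 = 0
b[2] = 2·0 - 2 = -2
b[3] = 2·(-2) - 2 = -6
b[4] = 2·(-6) - 2 = -14

-14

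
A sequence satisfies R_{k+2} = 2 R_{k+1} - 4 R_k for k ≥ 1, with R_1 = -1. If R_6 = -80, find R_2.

Let R_2 = z.
R_3 = 4 + 2z
R_4 = 8
R_5 = -8z
R_6 = -32 - 16z
So -32 - 16z = -80, giving z = 3.

3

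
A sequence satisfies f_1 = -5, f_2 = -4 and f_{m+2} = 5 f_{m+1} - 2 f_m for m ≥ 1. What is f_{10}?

-374914

f_3 = 5(-4) - 2(-5) = -10
f_4 = 5(-10) - 2(-4) = -42
f_5 = 5(-42) - 2(-10) = -190
f_6 = 5(-190) - 2(-42) = -866
f_7 = 5(-866) - 2(-190) = -3950
f_8 = 5(-3950) - 2(-866) = -18018
f_9 = 5(-18018) - 2(-3950) = -82190
f_{10} = 5(-82190) - 2(-18018) = -374914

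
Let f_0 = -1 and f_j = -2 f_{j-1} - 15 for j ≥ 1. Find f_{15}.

The fixed point is -15/(1 + 2) = -5, so f_j + 5 = -2(f_{j-1} + 5).
Hence f_j = 4·(-2)^j - 5.
f_{15} = 4·(-2)^{15} - 5 = 4·-32768 - 5 = -131077.

-131077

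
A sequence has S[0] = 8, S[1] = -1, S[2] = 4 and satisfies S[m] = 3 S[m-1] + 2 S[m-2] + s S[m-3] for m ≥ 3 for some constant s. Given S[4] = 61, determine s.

1

S[3] = 10 + 8s
S[4] = 38 + 23s
So 38 + 23s = 61, giving s = 1.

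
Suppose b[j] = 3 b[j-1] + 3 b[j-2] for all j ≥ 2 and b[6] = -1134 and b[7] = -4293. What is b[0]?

-6

Rearranging, b[j-2] = (b[j] - 3 b[j-1]) / 3.
b[5] = (-4293 - 3*(-1134)) / 3 = -891/3 = -297
b[4] = (-1134 - 3*(-297)) / 3 = -243/3 = -81
b[3] = (-297 - 3*(-81)) / 3 = -54/3 = -18
b[2] = (-81 - 3*(-18)) / 3 = -27/3 = -9
b[1] = (-18 - 3*(-9)) / 3 = 9/3 = 3
b[0] = (-9 - 3*3) / 3 = -18/3 = -6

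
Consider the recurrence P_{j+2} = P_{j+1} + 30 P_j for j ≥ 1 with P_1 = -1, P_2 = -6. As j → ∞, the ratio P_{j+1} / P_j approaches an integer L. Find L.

6

The characteristic equation is r^2 - r - 30 = 0, which factors as (r - 6)(r + 5) = 0.
So the roots are 6 and -5. Since |6| > |-5| and the coefficient of 6^j is non-zero, the ratio tends to 6.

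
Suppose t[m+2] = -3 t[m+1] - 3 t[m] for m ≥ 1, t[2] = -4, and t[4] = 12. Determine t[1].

4

Let t[1] = w.
t[3] = 12 - 3w
t[4] = -24 + 9w
So -24 + 9w = 12, giving w = 4.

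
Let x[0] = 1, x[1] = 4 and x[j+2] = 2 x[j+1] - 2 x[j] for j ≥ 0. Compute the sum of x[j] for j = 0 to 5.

-5

x[2] = 2·4 - 2·1 = 6
x[3] = 2·6 - 2·4 = 4
x[4] = 2·4 - 2·6 = -4
x[5] = 2·(-4) - 2·4 = -16
Sum = 1 + 4 + 6 + 4 + (-4) + (-16) = -5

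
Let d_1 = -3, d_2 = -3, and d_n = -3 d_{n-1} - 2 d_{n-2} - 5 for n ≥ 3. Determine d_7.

270

d_3 = -3*(-3) - 2*(-3) - 5 = 10
d_4 = -3*10 - 2*(-3) - 5 = -29
d_5 = -3*(-29) - 2*10 - 5 = 62
d_6 = -3*62 - 2*(-29) - 5 = -133
d_7 = -3*(-133) - 2*62 - 5 = 270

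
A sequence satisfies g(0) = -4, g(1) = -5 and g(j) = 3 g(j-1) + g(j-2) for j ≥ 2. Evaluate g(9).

g(2) = 3·(-5) + (-4) = -19
g(3) = 3·(-19) + (-5) = -62
g(4) = 3·(-62) + (-19) = -205
g(5) = 3·(-205) + (-62) = -677
g(6) = 3·(-677) + (-205) = -2236
g(7) = 3·(-2236) + (-677) = -7385
g(8) = 3·(-7385) + (-2236) = -24391
g(9) = 3·(-24391) + (-7385) = -80558

-80558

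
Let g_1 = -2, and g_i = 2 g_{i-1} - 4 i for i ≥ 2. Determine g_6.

-416

g_2 = 2(-2) - 8 = -12
g_3 = 2(-12) - 12 = -36
g_4 = 2(-36) - 16 = -88
g_5 = 2(-88) - 20 = -196
g_6 = 2(-196) - 24 = -416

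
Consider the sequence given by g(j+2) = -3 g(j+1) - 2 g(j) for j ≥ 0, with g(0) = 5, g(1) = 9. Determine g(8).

g(2) = -3*9 - 2*5 = -37
g(3) = -3*(-37) - 2*9 = 93
g(4) = -3*93 - 2*(-37) = -205
g(5) = -3*(-205) - 2*93 = 429
g(6) = -3*429 - 2*(-205) = -877
g(7) = -3*(-877) - 2*429 = 1773
g(8) = -3*1773 - 2*(-877) = -3565

-3565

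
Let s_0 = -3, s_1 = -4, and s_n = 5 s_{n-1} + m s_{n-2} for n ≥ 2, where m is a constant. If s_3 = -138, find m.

2

s_2 = -20 - 3m
s_3 = -100 - 19m
So -100 - 19m = -138, giving m = 2.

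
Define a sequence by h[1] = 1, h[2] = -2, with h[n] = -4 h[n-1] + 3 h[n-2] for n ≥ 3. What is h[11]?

2341691

h[3] = -4*(-2) + 3*1 = 11
h[4] = -4*11 + 3*(-2) = -50
h[5] = -4*(-50) + 3*11 = 233
h[6] = -4*233 + 3*(-50) = -1082
h[7] = -4*(-1082) + 3*233 = 5027
h[8] = -4*5027 + 3*(-1082) = -23354
h[9] = -4*(-23354) + 3*5027 = 108497
h[10] = -4*108497 + 3*(-23354) = -504050
h[11] = -4*(-504050) + 3*108497 = 2341691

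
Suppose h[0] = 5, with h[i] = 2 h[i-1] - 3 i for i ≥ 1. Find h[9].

-479

h[1] = 2*5 - 3 = 7
h[2] = 2*7 - 6 = 8
h[3] = 2*8 - 9 = 7
h[4] = 2*7 - 12 = 2
h[5] = 2*2 - 15 = -11
h[6] = 2*(-11) - 18 = -40
h[7] = 2*(-40) - 21 = -101
h[8] = 2*(-101) - 24 = -226
h[9] = 2*(-226) - 27 = -479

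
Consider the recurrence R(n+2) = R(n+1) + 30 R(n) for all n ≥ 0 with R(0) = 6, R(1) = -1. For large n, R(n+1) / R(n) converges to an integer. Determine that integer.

6

The characteristic equation is r^2 - r - 30 = 0, which factors as (r - 6)(r + 5) = 0.
So the roots are 6 and -5. Since |6| > |-5| and the coefficient of 6^n is non-zero, the ratio tends to 6.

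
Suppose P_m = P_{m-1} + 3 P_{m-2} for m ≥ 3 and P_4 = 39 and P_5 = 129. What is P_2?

Rearranging, P_{m-2} = (P_m - P_{m-1}) / 3.
P_3 = (129 - 39) / 3 = 90/3 = 30
P_2 = (39 - 30) / 3 = 9/3 = 3

3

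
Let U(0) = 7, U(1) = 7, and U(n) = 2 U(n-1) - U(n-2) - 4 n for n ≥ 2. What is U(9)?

-617

U(2) = 2*7 - 7 - 8 = -1
U(3) = 2*(-1) - 7 - 12 = -21
U(4) = 2*(-21) - (-1) - 16 = -57
U(5) = 2*(-57) - (-21) - 20 = -113
U(6) = 2*(-113) - (-57) - 24 = -193
U(7) = 2*(-193) - (-113) - 28 = -301
U(8) = 2*(-301) - (-193) - 32 = -441
U(9) = 2*(-441) - (-301) - 36 = -617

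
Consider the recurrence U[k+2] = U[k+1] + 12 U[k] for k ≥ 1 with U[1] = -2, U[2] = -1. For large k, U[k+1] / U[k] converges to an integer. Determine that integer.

The characteristic equation is r^2 - r - 12 = 0, which factors as (r - 4)(r + 3) = 0.
So the roots are 4 and -3. Since |4| > |-3| and the coefficient of 4^k is non-zero, the ratio tends to 4.

4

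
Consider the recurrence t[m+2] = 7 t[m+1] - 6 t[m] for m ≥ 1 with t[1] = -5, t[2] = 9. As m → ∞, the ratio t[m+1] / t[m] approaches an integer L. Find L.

6

The characteristic equation is r^2 - 7r + 6 = 0, which factors as (r - 6)(r - 1) = 0.
So the roots are 6 and 1. Since |6| > |1| and the coefficient of 6^m is non-zero, the ratio tends to 6.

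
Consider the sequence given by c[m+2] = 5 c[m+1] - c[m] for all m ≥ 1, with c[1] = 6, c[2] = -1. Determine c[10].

-654006

c[3] = 5(-1) - 6 = -11
c[4] = 5(-11) - (-1) = -54
c[5] = 5(-54) - (-11) = -259
c[6] = 5(-259) - (-54) = -1241
c[7] = 5(-1241) - (-259) = -5946
c[8] = 5(-5946) - (-1241) = -28489
c[9] = 5(-28489) - (-5946) = -136499
c[10] = 5(-136499) - (-28489) = -654006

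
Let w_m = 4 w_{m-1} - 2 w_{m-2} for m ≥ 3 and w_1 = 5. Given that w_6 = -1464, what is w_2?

-6

Let w_2 = v.
w_3 = -10 + 4v
w_4 = -40 + 14v
w_5 = -140 + 48v
w_6 = -480 + 164v
So -480 + 164v = -1464, giving v = -6.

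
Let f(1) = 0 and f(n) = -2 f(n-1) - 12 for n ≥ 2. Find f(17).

The fixed point is -12/(1 + 2) = -4, so f(n) + 4 = -2(f(n-1) + 4).
Hence f(n) = 4·(-2)^{n-1} - 4.
f(17) = 4·(-2)^{16} - 4 = 4·65536 - 4 = 262140.

262140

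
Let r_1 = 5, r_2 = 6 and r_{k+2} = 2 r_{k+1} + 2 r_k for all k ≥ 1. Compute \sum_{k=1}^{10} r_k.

r_3 = 2·6 + 2·5 = 22
r_4 = 2·22 + 2·6 = 56
r_5 = 2·56 + 2·22 = 156
r_6 = 2·156 + 2·56 = 424
r_7 = 2·424 + 2·156 = 1160
r_8 = 2·1160 + 2·424 = 3168
r_9 = 2·3168 + 2·1160 = 8656
r_{10} = 2·8656 + 2·3168 = 23648
Sum = 5 + 6 + 22 + 56 + 156 + 424 + 1160 + 3168 + 8656 + 23648 = 37301

37301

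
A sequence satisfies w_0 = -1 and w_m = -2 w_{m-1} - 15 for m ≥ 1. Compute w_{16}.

262139

The fixed point is -15/(1 + 2) = -5, so w_m + 5 = -2(w_{m-1} + 5).
Hence w_m = 4·(-2)^m - 5.
w_{16} = 4·(-2)^{16} - 5 = 4·65536 - 5 = 262139.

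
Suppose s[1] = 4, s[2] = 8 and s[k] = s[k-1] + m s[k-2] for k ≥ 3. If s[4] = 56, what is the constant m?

s[3] = 8 + 4m
s[4] = 8 + 12m
So 8 + 12m = 56, giving m = 4.

4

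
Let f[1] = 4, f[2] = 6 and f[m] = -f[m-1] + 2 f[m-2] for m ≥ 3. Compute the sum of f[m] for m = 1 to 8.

94

f[3] = -6 + 2·4 = 2
f[4] = -2 + 2·6 = 10
f[5] = -10 + 2·2 = -6
f[6] = -(-6) + 2·10 = 26
f[7] = -26 + 2·(-6) = -38
f[8] = -(-38) + 2·26 = 90
Sum = 4 + 6 + 2 + 10 + (-6) + 26 + (-38) + 90 = 94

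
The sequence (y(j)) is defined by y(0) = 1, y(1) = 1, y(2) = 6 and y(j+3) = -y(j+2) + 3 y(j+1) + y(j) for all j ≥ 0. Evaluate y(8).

y(3) = -6 + 3(1) + 1 = -2
y(4) = -(-2) + 3(6) + 1 = 21
y(5) = -21 + 3(-2) + 6 = -21
y(6) = -(-21) + 3(21) + (-2) = 82
y(7) = -82 + 3(-21) + 21 = -124
y(8) = -(-124) + 3(82) + (-21) = 349

349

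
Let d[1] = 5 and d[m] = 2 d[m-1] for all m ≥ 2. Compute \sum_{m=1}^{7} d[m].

635

d[2] = 2·5 = 10
d[3] = 2·10 = 20
d[4] = 2·20 = 40
d[5] = 2·40 = 80
d[6] = 2·80 = 160
d[7] = 2·160 = 320
Sum = 5 + 10 + 20 + 40 + 80 + 160 + 320 = 635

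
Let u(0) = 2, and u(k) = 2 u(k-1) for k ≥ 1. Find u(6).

128

u(1) = 2*2 = 4
u(2) = 2*4 = 8
u(3) = 2*8 = 16
u(4) = 2*16 = 32
u(5) = 2*32 = 64
u(6) = 2*64 = 128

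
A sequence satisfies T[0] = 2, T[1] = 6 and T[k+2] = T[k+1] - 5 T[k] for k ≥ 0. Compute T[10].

9506

T[2] = 6 - 5(2) = -4
T[3] = (-4) - 5(6) = -34
T[4] = (-34) - 5(-4) = -14
T[5] = (-14) - 5(-34) = 156
T[6] = 156 - 5(-14) = 226
T[7] = 226 - 5(156) = -554
T[8] = (-554) - 5(226) = -1684
T[9] = (-1684) - 5(-554) = 1086
T[10] = 1086 - 5(-1684) = 9506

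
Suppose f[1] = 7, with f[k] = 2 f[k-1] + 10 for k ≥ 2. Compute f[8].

2166

f[2] = 2*7 + 10 = 24
f[3] = 2*24 + 10 = 58
f[4] = 2*58 + 10 = 126
f[5] = 2*126 + 10 = 262
f[6] = 2*262 + 10 = 534
f[7] = 2*534 + 10 = 1078
f[8] = 2*1078 + 10 = 2166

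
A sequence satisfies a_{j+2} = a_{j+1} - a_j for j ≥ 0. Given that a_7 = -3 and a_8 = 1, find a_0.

-4

Rearranging, a_{j-2} = -(a_j - a_{j-1}).
a_6 = -(1 - (-3)) = -4
a_5 = -(-3 - (-4)) = -1
a_4 = -(-4 - (-1)) = 3
a_3 = -(-1 - 3) = 4
a_2 = -(3 - 4) = 1
a_1 = -(4 - 1) = -3
a_0 = -(1 - (-3)) = -4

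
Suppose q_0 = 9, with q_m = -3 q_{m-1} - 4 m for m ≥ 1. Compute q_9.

q_1 = -3(9) - 4 = -31
q_2 = -3(-31) - 8 = 85
q_3 = -3(85) - 12 = -267
q_4 = -3(-267) - 16 = 785
q_5 = -3(785) - 20 = -2375
q_6 = -3(-2375) - 24 = 7101
q_7 = -3(7101) - 28 = -21331
q_8 = -3(-21331) - 32 = 63961
q_9 = -3(63961) - 36 = -191919

-191919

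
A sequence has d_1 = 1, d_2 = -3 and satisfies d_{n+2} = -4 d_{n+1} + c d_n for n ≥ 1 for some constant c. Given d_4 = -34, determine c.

d_3 = 12 + c
d_4 = -48 - 7c
So -48 - 7c = -34, giving c = -2.

-2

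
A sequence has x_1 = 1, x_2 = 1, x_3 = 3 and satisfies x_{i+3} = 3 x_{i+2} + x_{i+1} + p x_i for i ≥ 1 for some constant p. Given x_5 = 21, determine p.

x_4 = 10 + p
x_5 = 33 + 4p
So 33 + 4p = 21, giving p = -3.

-3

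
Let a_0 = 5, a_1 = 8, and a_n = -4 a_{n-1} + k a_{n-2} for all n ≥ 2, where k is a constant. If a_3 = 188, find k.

a_2 = -32 + 5k
a_3 = 128 - 12k
So 128 - 12k = 188, giving k = -5.

-5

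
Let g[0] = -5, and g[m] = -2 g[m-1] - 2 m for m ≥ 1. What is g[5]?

g[1] = -2·(-5) - 2 = 8
g[2] = -2·8 - 4 = -20
g[3] = -2·(-20) - 6 = 34
g[4] = -2·34 - 8 = -76
g[5] = -2·(-76) - 10 = 142

142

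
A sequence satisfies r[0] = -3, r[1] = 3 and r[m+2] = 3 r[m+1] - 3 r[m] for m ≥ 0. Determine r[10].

r[2] = 3·3 - 3·(-3) = 18
r[3] = 3·18 - 3·3 = 45
r[4] = 3·45 - 3·18 = 81
r[5] = 3·81 - 3·45 = 108
r[6] = 3·108 - 3·81 = 81
r[7] = 3·81 - 3·108 = -81
r[8] = 3·(-81) - 3·81 = -486
r[9] = 3·(-486) - 3·(-81) = -1215
r[10] = 3·(-1215) - 3·(-486) = -2187

-2187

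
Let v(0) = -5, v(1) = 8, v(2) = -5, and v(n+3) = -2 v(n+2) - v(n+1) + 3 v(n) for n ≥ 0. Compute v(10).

v(3) = -2(-5) - 8 + 3(-5) = -13
v(4) = -2(-13) - (-5) + 3(8) = 55
v(5) = -2(55) - (-13) + 3(-5) = -112
v(6) = -2(-112) - 55 + 3(-13) = 130
v(7) = -2(130) - (-112) + 3(55) = 17
v(8) = -2(17) - 130 + 3(-112) = -500
v(9) = -2(-500) - 17 + 3(130) = 1373
v(10) = -2(1373) - (-500) + 3(17) = -2195

-2195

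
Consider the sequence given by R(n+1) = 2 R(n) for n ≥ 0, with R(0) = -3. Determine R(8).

R(1) = 2·(-3) = -6
R(2) = 2·(-6) = -12
R(3) = 2·(-12) = -24
R(4) = 2·(-24) = -48
R(5) = 2·(-48) = -96
R(6) = 2·(-96) = -192
R(7) = 2·(-192) = -384
R(8) = 2·(-384) = -768

-768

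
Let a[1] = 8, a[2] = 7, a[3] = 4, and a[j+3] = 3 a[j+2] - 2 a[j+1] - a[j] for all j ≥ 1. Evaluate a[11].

-1630

a[4] = 3(4) - 2(7) - 8 = -10
a[5] = 3(-10) - 2(4) - 7 = -45
a[6] = 3(-45) - 2(-10) - 4 = -119
a[7] = 3(-119) - 2(-45) - (-10) = -257
a[8] = 3(-257) - 2(-119) - (-45) = -488
a[9] = 3(-488) - 2(-257) - (-119) = -831
a[10] = 3(-831) - 2(-488) - (-257) = -1260
a[11] = 3(-1260) - 2(-831) - (-488) = -1630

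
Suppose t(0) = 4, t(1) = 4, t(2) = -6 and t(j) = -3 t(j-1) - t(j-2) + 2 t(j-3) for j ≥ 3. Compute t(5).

122

t(3) = -3*(-6) - 4 + 2*4 = 22
t(4) = -3*22 - (-6) + 2*4 = -52
t(5) = -3*(-52) - 22 + 2*(-6) = 122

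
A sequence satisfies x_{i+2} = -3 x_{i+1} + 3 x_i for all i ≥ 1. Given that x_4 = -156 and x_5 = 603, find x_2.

-7

Rearranging, x_{i-2} = (x_i + 3 x_{i-1}) / 3.
x_3 = (603 + 3*(-156)) / 3 = 135/3 = 45
x_2 = (-156 + 3*45) / 3 = -21/3 = -7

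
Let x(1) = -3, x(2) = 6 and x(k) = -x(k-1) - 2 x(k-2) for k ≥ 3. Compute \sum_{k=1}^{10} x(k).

x(3) = -6 - 2(-3) = 0
x(4) = -0 - 2(6) = -12
x(5) = -(-12) - 2(0) = 12
x(6) = -12 - 2(-12) = 12
x(7) = -12 - 2(12) = -36
x(8) = -(-36) - 2(12) = 12
x(9) = -12 - 2(-36) = 60
x(10) = -60 - 2(12) = -84
Sum = (-3) + 6 + 0 + (-12) + 12 + 12 + (-36) + 12 + 60 + (-84) = -33

-33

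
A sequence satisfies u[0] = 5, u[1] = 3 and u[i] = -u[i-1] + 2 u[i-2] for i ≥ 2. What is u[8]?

u[2] = -3 + 2·5 = 7
u[3] = -7 + 2·3 = -1
u[4] = -(-1) + 2·7 = 15
u[5] = -15 + 2·(-1) = -17
u[6] = -(-17) + 2·15 = 47
u[7] = -47 + 2·(-17) = -81
u[8] = -(-81) + 2·47 = 175

175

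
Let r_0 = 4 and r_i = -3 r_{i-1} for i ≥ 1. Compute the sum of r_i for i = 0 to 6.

r_1 = -3·4 = -12
r_2 = -3·(-12) = 36
r_3 = -3·36 = -108
r_4 = -3·(-108) = 324
r_5 = -3·324 = -972
r_6 = -3·(-972) = 2916
Sum = 4 + (-12) + 36 + (-108) + 324 + (-972) + 2916 = 2188

2188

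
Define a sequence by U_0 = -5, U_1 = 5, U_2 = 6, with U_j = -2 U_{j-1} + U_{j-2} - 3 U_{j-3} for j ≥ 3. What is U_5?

40

U_3 = -2*6 + 5 - 3*(-5) = 8
U_4 = -2*8 + 6 - 3*5 = -25
U_5 = -2*(-25) + 8 - 3*6 = 40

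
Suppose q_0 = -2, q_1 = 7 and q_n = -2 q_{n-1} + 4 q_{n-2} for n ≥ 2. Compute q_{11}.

q_2 = -2(7) + 4(-2) = -22
q_3 = -2(-22) + 4(7) = 72
q_4 = -2(72) + 4(-22) = -232
q_5 = -2(-232) + 4(72) = 752
q_6 = -2(752) + 4(-232) = -2432
q_7 = -2(-2432) + 4(752) = 7872
q_8 = -2(7872) + 4(-2432) = -25472
q_9 = -2(-25472) + 4(7872) = 82432
q_{10} = -2(82432) + 4(-25472) = -266752
q_{11} = -2(-266752) + 4(82432) = 863232

863232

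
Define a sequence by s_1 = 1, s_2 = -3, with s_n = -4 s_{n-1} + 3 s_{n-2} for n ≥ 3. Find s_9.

s_3 = -4(-3) + 3(1) = 15
s_4 = -4(15) + 3(-3) = -69
s_5 = -4(-69) + 3(15) = 321
s_6 = -4(321) + 3(-69) = -1491
s_7 = -4(-1491) + 3(321) = 6927
s_8 = -4(6927) + 3(-1491) = -32181
s_9 = -4(-32181) + 3(6927) = 149505

149505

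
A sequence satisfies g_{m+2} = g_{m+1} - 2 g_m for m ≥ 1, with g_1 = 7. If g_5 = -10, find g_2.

Let g_2 = z.
g_3 = -14 + z
g_4 = -14 - z
g_5 = 14 - 3z
So 14 - 3z = -10, giving z = 8.

8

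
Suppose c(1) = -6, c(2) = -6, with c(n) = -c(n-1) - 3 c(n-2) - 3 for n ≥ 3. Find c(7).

102

c(3) = -(-6) - 3*(-6) - 3 = 21
c(4) = -21 - 3*(-6) - 3 = -6
c(5) = -(-6) - 3*21 - 3 = -60
c(6) = -(-60) - 3*(-6) - 3 = 75
c(7) = -75 - 3*(-60) - 3 = 102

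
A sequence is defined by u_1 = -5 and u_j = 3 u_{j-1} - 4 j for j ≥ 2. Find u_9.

-65589

u_2 = 3·(-5) - 8 = -23
u_3 = 3·(-23) - 12 = -81
u_4 = 3·(-81) - 16 = -259
u_5 = 3·(-259) - 20 = -797
u_6 = 3·(-797) - 24 = -2415
u_7 = 3·(-2415) - 28 = -7273
u_8 = 3·(-7273) - 32 = -21851
u_9 = 3·(-21851) - 36 = -65589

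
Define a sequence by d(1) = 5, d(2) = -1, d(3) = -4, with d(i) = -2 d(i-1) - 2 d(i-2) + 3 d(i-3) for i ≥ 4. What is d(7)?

d(4) = -2*(-4) - 2*(-1) + 3*5 = 25
d(5) = -2*25 - 2*(-4) + 3*(-1) = -45
d(6) = -2*(-45) - 2*25 + 3*(-4) = 28
d(7) = -2*28 - 2*(-45) + 3*25 = 109

109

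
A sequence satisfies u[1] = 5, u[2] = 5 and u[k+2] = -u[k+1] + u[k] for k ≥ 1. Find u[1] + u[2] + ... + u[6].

u[3] = -5 + 5 = 0
u[4] = -0 + 5 = 5
u[5] = -5 + 0 = -5
u[6] = -(-5) + 5 = 10
Sum = 5 + 5 + 0 + 5 + (-5) + 10 = 20

20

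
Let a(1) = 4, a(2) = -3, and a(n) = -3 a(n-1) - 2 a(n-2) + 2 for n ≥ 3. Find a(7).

a(3) = -3·(-3) - 2·4 + 2 = 3
a(4) = -3·3 - 2·(-3) + 2 = -1
a(5) = -3·(-1) - 2·3 + 2 = -1
a(6) = -3·(-1) - 2·(-1) + 2 = 7
a(7) = -3·7 - 2·(-1) + 2 = -17

-17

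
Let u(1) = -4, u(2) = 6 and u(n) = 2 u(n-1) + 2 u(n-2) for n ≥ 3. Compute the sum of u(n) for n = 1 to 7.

578

u(3) = 2(6) + 2(-4) = 4
u(4) = 2(4) + 2(6) = 20
u(5) = 2(20) + 2(4) = 48
u(6) = 2(48) + 2(20) = 136
u(7) = 2(136) + 2(48) = 368
Sum = (-4) + 6 + 4 + 20 + 48 + 136 + 368 = 578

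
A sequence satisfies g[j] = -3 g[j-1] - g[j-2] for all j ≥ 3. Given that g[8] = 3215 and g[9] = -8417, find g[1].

Rearranging, g[j-2] = -(g[j] + 3 g[j-1]).
g[7] = -(-8417 + 3*3215) = -1228
g[6] = -(3215 + 3*(-1228)) = 469
g[5] = -(-1228 + 3*469) = -179
g[4] = -(469 + 3*(-179)) = 68
g[3] = -(-179 + 3*68) = -25
g[2] = -(68 + 3*(-25)) = 7
g[1] = -(-25 + 3*7) = 4

4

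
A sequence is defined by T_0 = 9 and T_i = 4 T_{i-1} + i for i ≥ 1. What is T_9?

2475801

T_1 = 4·9 + 1 = 37
T_2 = 4·37 + 2 = 150
T_3 = 4·150 + 3 = 603
T_4 = 4·603 + 4 = 2416
T_5 = 4·2416 + 5 = 9669
T_6 = 4·9669 + 6 = 38682
T_7 = 4·38682 + 7 = 154735
T_8 = 4·154735 + 8 = 618948
T_9 = 4·618948 + 9 = 2475801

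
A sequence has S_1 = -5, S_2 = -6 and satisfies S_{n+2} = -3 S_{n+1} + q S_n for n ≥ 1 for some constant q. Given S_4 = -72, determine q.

-2

S_3 = 18 - 5q
S_4 = -54 + 9q
So -54 + 9q = -72, giving q = -2.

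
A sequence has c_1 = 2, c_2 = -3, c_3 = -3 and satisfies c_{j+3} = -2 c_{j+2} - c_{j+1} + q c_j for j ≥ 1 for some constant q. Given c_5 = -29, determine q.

c_4 = 9 + 2q
c_5 = -15 - 7q
So -15 - 7q = -29, giving q = 2.

2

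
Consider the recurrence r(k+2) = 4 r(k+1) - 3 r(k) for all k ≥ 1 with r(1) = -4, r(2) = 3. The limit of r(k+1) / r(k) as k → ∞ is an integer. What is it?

The characteristic equation is r^2 - 4r + 3 = 0, which factors as (r - 3)(r - 1) = 0.
So the roots are 3 and 1. Since |3| > |1| and the coefficient of 3^k is non-zero, the ratio tends to 3.

3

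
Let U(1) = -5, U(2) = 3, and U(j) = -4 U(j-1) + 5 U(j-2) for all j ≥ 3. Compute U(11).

-13020837

U(3) = -4(3) + 5(-5) = -37
U(4) = -4(-37) + 5(3) = 163
U(5) = -4(163) + 5(-37) = -837
U(6) = -4(-837) + 5(163) = 4163
U(7) = -4(4163) + 5(-837) = -20837
U(8) = -4(-20837) + 5(4163) = 104163
U(9) = -4(104163) + 5(-20837) = -520837
U(10) = -4(-520837) + 5(104163) = 2604163
U(11) = -4(2604163) + 5(-520837) = -13020837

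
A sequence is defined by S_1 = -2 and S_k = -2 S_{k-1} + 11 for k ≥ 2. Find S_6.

S_2 = -2·(-2) + 11 = 15
S_3 = -2·15 + 11 = -19
S_4 = -2·(-19) + 11 = 49
S_5 = -2·49 + 11 = -87
S_6 = -2·(-87) + 11 = 185

185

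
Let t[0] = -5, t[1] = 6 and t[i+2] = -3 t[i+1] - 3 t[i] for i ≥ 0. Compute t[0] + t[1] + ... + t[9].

t[2] = -3*6 - 3*(-5) = -3
t[3] = -3*(-3) - 3*6 = -9
t[4] = -3*(-9) - 3*(-3) = 36
t[5] = -3*36 - 3*(-9) = -81
t[6] = -3*(-81) - 3*36 = 135
t[7] = -3*135 - 3*(-81) = -162
t[8] = -3*(-162) - 3*135 = 81
t[9] = -3*81 - 3*(-162) = 243
Sum = (-5) + 6 + (-3) + (-9) + 36 + (-81) + 135 + (-162) + 81 + 243 = 241

241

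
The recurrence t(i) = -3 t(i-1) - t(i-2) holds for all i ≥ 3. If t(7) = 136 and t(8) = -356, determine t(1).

Rearranging, t(i-2) = -(t(i) + 3 t(i-1)).
t(6) = -(-356 + 3*136) = -52
t(5) = -(136 + 3*(-52)) = 20
t(4) = -(-52 + 3*20) = -8
t(3) = -(20 + 3*(-8)) = 4
t(2) = -(-8 + 3*4) = -4
t(1) = -(4 + 3*(-4)) = 8

8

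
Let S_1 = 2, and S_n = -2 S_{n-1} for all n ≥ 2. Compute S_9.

S_2 = -2·2 = -4
S_3 = -2·(-4) = 8
S_4 = -2·8 = -16
S_5 = -2·(-16) = 32
S_6 = -2·32 = -64
S_7 = -2·(-64) = 128
S_8 = -2·128 = -256
S_9 = -2·(-256) = 512

512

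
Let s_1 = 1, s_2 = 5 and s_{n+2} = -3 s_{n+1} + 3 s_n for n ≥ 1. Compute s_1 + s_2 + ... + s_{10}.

117621

s_3 = -3*5 + 3*1 = -12
s_4 = -3*(-12) + 3*5 = 51
s_5 = -3*51 + 3*(-12) = -189
s_6 = -3*(-189) + 3*51 = 720
s_7 = -3*720 + 3*(-189) = -2727
s_8 = -3*(-2727) + 3*720 = 10341
s_9 = -3*10341 + 3*(-2727) = -39204
s_{10} = -3*(-39204) + 3*10341 = 148635
Sum = 1 + 5 + (-12) + 51 + (-189) + 720 + (-2727) + 10341 + (-39204) + 148635 = 117621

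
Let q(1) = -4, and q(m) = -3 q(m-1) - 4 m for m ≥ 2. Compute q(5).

-188

q(2) = -3(-4) - 8 = 4
q(3) = -3(4) - 12 = -24
q(4) = -3(-24) - 16 = 56
q(5) = -3(56) - 20 = -188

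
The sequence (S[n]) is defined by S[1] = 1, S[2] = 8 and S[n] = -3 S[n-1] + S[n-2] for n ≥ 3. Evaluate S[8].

S[3] = -3(8) + 1 = -23
S[4] = -3(-23) + 8 = 77
S[5] = -3(77) + (-23) = -254
S[6] = -3(-254) + 77 = 839
S[7] = -3(839) + (-254) = -2771
S[8] = -3(-2771) + 839 = 9152

9152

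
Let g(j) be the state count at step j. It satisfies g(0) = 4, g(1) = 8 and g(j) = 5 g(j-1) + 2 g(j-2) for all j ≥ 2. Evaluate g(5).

g(2) = 5*8 + 2*4 = 48
g(3) = 5*48 + 2*8 = 256
g(4) = 5*256 + 2*48 = 1376
g(5) = 5*1376 + 2*256 = 7392

7392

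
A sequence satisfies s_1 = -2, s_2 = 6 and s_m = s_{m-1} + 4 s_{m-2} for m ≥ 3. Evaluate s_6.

102

s_3 = 6 + 4*(-2) = -2
s_4 = (-2) + 4*6 = 22
s_5 = 22 + 4*(-2) = 14
s_6 = 14 + 4*22 = 102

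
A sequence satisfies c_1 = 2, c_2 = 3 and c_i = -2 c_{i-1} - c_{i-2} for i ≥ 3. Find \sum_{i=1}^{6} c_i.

c_3 = -2·3 - 2 = -8
c_4 = -2·(-8) - 3 = 13
c_5 = -2·13 - (-8) = -18
c_6 = -2·(-18) - 13 = 23
Sum = 2 + 3 + (-8) + 13 + (-18) + 23 = 15

15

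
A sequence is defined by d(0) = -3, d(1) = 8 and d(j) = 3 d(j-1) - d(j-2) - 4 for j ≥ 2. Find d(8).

6591

d(2) = 3(8) - (-3) - 4 = 23
d(3) = 3(23) - 8 - 4 = 57
d(4) = 3(57) - 23 - 4 = 144
d(5) = 3(144) - 57 - 4 = 371
d(6) = 3(371) - 144 - 4 = 965
d(7) = 3(965) - 371 - 4 = 2520
d(8) = 3(2520) - 965 - 4 = 6591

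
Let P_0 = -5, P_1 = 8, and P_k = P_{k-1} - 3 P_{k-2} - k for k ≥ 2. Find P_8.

P_2 = 8 - 3*(-5) - 2 = 21
P_3 = 21 - 3*8 - 3 = -6
P_4 = (-6) - 3*21 - 4 = -73
P_5 = (-73) - 3*(-6) - 5 = -60
P_6 = (-60) - 3*(-73) - 6 = 153
P_7 = 153 - 3*(-60) - 7 = 326
P_8 = 326 - 3*153 - 8 = -141

-141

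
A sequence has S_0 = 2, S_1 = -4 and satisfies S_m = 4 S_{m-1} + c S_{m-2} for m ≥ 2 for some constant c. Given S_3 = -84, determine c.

-5

S_2 = -16 + 2c
S_3 = -64 + 4c
So -64 + 4c = -84, giving c = -5.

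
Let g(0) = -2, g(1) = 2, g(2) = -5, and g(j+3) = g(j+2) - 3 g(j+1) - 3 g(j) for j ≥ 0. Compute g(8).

g(3) = (-5) - 3·2 - 3·(-2) = -5
g(4) = (-5) - 3·(-5) - 3·2 = 4
g(5) = 4 - 3·(-5) - 3·(-5) = 34
g(6) = 34 - 3·4 - 3·(-5) = 37
g(7) = 37 - 3·34 - 3·4 = -77
g(8) = (-77) - 3·37 - 3·34 = -290

-290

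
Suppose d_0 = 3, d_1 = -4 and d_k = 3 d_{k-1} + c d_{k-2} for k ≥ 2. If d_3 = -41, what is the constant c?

d_2 = -12 + 3c
d_3 = -36 + 5c
So -36 + 5c = -41, giving c = -1.

-1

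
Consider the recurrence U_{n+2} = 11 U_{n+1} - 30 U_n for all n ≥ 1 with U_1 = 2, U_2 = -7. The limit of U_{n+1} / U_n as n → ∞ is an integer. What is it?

6

The characteristic equation is r^2 - 11r + 30 = 0, which factors as (r - 6)(r - 5) = 0.
So the roots are 6 and 5. Since |6| > |5| and the coefficient of 6^n is non-zero, the ratio tends to 6.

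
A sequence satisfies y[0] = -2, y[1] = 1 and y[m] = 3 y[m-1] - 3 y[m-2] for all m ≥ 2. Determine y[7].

y[2] = 3·1 - 3·(-2) = 9
y[3] = 3·9 - 3·1 = 24
y[4] = 3·24 - 3·9 = 45
y[5] = 3·45 - 3·24 = 63
y[6] = 3·63 - 3·45 = 54
y[7] = 3·54 - 3·63 = -27

-27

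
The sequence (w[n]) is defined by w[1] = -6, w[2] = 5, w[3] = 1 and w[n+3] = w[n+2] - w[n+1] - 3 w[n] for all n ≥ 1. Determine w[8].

-34

w[4] = 1 - 5 - 3·(-6) = 14
w[5] = 14 - 1 - 3·5 = -2
w[6] = (-2) - 14 - 3·1 = -19
w[7] = (-19) - (-2) - 3·14 = -59
w[8] = (-59) - (-19) - 3·(-2) = -34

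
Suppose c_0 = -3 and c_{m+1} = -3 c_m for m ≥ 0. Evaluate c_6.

c_1 = -3(-3) = 9
c_2 = -3(9) = -27
c_3 = -3(-27) = 81
c_4 = -3(81) = -243
c_5 = -3(-243) = 729
c_6 = -3(729) = -2187

-2187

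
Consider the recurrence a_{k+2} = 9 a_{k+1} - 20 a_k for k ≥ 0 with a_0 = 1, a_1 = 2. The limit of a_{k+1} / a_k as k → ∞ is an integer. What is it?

5

The characteristic equation is r^2 - 9r + 20 = 0, which factors as (r - 5)(r - 4) = 0.
So the roots are 5 and 4. Since |5| > |4| and the coefficient of 5^k is non-zero, the ratio tends to 5.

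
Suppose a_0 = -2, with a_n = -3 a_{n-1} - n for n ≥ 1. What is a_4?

a_1 = -3·(-2) - 1 = 5
a_2 = -3·5 - 2 = -17
a_3 = -3·(-17) - 3 = 48
a_4 = -3·48 - 4 = -148

-148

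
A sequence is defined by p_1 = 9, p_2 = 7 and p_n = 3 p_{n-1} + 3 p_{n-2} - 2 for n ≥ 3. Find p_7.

p_3 = 3·7 + 3·9 - 2 = 46
p_4 = 3·46 + 3·7 - 2 = 157
p_5 = 3·157 + 3·46 - 2 = 607
p_6 = 3·607 + 3·157 - 2 = 2290
p_7 = 3·2290 + 3·607 - 2 = 8689

8689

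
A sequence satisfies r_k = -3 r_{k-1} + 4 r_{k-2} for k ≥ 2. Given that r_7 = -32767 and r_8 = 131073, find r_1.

Rearranging, r_{k-2} = (r_k + 3 r_{k-1}) / 4.
r_6 = (131073 + 3·(-32767)) / 4 = 32772/4 = 8193
r_5 = (-32767 + 3·8193) / 4 = -8188/4 = -2047
r_4 = (8193 + 3·(-2047)) / 4 = 2052/4 = 513
r_3 = (-2047 + 3·513) / 4 = -508/4 = -127
r_2 = (513 + 3·(-127)) / 4 = 132/4 = 33
r_1 = (-127 + 3·33) / 4 = -28/4 = -7

-7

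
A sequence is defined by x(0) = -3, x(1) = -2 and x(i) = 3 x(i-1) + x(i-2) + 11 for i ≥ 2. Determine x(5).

x(2) = 3*(-2) + (-3) + 11 = 2
x(3) = 3*2 + (-2) + 11 = 15
x(4) = 3*15 + 2 + 11 = 58
x(5) = 3*58 + 15 + 11 = 200

200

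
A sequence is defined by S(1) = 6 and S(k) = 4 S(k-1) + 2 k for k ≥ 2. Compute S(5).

1930

S(2) = 4*6 + 4 = 28
S(3) = 4*28 + 6 = 118
S(4) = 4*118 + 8 = 480
S(5) = 4*480 + 10 = 1930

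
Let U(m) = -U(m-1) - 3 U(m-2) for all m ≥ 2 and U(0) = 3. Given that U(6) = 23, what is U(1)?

-2

Let U(1) = x.
U(2) = -9 - x
U(3) = 9 - 2x
U(4) = 18 + 5x
U(5) = -45 + x
U(6) = -9 - 16x
So -9 - 16x = 23, giving x = -2.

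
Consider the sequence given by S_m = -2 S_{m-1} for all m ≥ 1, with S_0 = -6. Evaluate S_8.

-1536

S_1 = -2*(-6) = 12
S_2 = -2*12 = -24
S_3 = -2*(-24) = 48
S_4 = -2*48 = -96
S_5 = -2*(-96) = 192
S_6 = -2*192 = -384
S_7 = -2*(-384) = 768
S_8 = -2*768 = -1536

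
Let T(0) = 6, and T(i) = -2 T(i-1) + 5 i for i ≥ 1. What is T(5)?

T(1) = -2·6 + 5 = -7
T(2) = -2·(-7) + 10 = 24
T(3) = -2·24 + 15 = -33
T(4) = -2·(-33) + 20 = 86
T(5) = -2·86 + 25 = -147

-147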